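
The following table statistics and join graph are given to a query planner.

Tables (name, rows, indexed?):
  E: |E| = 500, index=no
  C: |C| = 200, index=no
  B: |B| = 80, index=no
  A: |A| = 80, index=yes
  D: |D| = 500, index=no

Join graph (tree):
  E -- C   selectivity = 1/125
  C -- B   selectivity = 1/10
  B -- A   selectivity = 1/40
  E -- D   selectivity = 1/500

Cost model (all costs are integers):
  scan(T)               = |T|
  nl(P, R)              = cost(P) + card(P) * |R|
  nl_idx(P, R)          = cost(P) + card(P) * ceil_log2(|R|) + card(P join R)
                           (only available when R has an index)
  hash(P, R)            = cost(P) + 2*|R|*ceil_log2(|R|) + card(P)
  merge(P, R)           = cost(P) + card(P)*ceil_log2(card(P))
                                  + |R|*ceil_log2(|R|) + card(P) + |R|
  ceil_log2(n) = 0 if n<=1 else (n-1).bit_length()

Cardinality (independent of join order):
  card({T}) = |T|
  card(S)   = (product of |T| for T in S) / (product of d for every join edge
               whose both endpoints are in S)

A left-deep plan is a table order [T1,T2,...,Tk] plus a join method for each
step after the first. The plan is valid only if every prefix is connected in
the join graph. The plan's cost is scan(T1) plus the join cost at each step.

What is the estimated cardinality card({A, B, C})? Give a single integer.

3200

Tables in S: A(80), B(80), C(200)
Edges inside S: C-B(d=10), B-A(d=40)
numerator = 80 * 80 * 200 = 1280000
denominator = 10 * 40 = 400
card(S) = 1280000 / 400 = 3200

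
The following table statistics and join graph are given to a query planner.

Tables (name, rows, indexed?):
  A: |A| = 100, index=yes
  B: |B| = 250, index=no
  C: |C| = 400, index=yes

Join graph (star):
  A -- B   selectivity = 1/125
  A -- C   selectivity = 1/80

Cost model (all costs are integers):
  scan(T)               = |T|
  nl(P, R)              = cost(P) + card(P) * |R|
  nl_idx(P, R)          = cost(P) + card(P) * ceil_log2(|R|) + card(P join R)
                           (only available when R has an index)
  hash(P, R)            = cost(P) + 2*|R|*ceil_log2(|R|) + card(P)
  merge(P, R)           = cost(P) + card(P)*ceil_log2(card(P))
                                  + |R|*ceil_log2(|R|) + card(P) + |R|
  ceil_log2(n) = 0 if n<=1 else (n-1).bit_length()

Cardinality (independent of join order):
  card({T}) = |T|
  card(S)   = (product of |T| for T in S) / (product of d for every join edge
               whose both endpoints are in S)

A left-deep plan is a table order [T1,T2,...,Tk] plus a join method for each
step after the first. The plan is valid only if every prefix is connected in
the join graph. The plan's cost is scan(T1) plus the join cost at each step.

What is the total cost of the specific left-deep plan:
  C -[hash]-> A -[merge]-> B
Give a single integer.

step 1: scan C: cost=400, card=400
step 2: join A via hash
    card(P join A) = 400*100/(80) = 500
    cost = 400 + 2*100*7 + 400 = 2200
step 3: join B via merge
    card(P join B) = 500*250/(125) = 1000
    cost = 2200 + 500*9 + 250*8 + 500 + 250 = 9450

9450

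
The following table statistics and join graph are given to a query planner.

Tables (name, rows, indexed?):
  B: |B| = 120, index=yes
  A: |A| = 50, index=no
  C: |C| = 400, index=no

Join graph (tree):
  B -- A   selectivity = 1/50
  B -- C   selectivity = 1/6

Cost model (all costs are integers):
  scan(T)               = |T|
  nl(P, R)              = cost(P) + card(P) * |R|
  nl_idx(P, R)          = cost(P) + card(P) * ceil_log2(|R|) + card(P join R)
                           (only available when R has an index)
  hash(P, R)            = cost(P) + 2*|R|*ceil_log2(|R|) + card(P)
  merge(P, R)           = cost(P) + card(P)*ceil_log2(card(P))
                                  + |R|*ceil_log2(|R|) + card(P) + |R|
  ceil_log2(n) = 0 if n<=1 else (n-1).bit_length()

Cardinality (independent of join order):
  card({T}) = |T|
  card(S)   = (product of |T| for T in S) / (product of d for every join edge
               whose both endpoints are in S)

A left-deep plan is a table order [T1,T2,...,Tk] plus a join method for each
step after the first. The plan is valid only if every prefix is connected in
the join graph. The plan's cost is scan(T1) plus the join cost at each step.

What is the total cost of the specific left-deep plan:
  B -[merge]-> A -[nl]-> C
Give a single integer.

step 1: scan B: cost=120, card=120
step 2: join A via merge
    card(P join A) = 120*50/(50) = 120
    cost = 120 + 120*7 + 50*6 + 120 + 50 = 1430
step 3: join C via nl
    card(P join C) = 120*400/(6) = 8000
    cost = 1430 + 120*400 = 49430

49430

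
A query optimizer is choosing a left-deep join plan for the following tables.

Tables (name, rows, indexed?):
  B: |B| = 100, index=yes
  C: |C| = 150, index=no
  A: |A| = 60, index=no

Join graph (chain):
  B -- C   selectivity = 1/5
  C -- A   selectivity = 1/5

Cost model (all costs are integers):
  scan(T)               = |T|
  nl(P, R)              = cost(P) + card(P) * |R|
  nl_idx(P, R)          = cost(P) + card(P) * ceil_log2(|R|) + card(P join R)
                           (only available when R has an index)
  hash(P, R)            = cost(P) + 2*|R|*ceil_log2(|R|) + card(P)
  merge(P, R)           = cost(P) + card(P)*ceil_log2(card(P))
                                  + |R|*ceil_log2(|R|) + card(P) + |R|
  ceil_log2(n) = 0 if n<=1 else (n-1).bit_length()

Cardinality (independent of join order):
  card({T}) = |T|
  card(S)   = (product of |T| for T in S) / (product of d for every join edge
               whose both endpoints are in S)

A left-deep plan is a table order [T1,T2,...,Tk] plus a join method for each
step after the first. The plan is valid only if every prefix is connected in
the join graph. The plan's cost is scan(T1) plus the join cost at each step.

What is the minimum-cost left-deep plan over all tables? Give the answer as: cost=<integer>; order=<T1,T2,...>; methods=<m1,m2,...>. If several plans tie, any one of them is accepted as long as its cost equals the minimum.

cost=4220; order=C,A,B; methods=hash,hash

Selinger DP (subsets sized 1..n):
  {B}: scan cost=100, card=100
  {C}: scan cost=150, card=150
  {A}: scan cost=60, card=60
  {BC}: card=3000; try (B,hash)→1700, (C,merge)→2250, (B,merge)→2300, (C,hash)→2600, (B,nl_idx)→4200, (C,nl)→15100 …(+1); best=1700 via (B,hash)
  {AC}: card=1800; try (A,hash)→1020, (C,merge)→1830, (A,merge)→1920, (C,hash)→2520, (C,nl)→9060, (A,nl)→9150; best=1020 via (A,hash)
  {ABC}: card=36000; try (B,hash)→4220, (A,hash)→5420, (B,merge)→23420, (A,merge)→41120, (B,nl_idx)→49620, (B,nl)→181020 …(+1); best=4220 via (B,hash)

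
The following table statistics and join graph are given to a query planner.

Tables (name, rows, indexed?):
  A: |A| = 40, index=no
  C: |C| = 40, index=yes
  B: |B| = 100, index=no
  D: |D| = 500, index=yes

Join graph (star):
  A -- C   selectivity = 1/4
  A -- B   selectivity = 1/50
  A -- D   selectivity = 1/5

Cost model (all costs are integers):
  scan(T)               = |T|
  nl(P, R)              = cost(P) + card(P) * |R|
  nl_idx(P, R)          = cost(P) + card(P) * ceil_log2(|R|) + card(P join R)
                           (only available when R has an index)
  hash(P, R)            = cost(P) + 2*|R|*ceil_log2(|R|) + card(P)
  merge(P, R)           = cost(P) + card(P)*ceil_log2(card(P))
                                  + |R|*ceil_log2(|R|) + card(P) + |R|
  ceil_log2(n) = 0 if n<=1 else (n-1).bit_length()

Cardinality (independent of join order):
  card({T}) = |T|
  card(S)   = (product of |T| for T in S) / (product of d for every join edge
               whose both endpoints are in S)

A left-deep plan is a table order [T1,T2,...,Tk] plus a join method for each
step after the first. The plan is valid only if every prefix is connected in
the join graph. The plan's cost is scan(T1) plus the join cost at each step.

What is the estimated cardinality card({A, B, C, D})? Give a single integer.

Tables in S: A(40), B(100), C(40), D(500)
Edges inside S: A-C(d=4), A-B(d=50), A-D(d=5)
numerator = 40 * 100 * 40 * 500 = 80000000
denominator = 4 * 50 * 5 = 1000
card(S) = 80000000 / 1000 = 80000

80000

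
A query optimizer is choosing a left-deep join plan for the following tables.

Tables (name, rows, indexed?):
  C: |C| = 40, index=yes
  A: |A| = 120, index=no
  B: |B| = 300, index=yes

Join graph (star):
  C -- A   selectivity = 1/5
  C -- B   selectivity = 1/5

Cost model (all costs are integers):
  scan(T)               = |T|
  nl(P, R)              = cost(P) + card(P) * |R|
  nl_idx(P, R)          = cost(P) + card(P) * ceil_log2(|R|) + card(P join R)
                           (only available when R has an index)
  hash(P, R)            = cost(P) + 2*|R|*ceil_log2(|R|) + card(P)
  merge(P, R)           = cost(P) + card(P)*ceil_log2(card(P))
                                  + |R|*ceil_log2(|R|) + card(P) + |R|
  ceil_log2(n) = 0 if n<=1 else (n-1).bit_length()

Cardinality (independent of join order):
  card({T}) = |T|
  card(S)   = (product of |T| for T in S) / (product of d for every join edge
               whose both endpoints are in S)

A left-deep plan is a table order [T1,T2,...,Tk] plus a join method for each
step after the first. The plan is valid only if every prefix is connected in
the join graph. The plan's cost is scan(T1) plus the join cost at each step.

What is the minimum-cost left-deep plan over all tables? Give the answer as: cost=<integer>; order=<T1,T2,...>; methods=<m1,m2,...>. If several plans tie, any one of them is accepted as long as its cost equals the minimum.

cost=5160; order=B,C,A; methods=hash,hash

Selinger DP (subsets sized 1..n):
  {C}: scan cost=40, card=40
  {A}: scan cost=120, card=120
  {B}: scan cost=300, card=300
  {AC}: card=960; try (C,hash)→720, (A,merge)→1280, (C,merge)→1360, (A,hash)→1760, (C,nl_idx)→1800, (A,nl)→4840 …(+1); best=720 via (C,hash)
  {BC}: card=2400; try (C,hash)→1080, (B,nl_idx)→2800, (B,merge)→3320, (C,merge)→3580, (C,nl_idx)→4500, (B,hash)→5480 …(+2); best=1080 via (C,hash)
  {ABC}: card=57600; try (A,hash)→5160, (B,hash)→7080, (B,merge)→14280, (A,merge)→33240, (B,nl_idx)→66960, (B,nl)→288720 …(+1); best=5160 via (A,hash)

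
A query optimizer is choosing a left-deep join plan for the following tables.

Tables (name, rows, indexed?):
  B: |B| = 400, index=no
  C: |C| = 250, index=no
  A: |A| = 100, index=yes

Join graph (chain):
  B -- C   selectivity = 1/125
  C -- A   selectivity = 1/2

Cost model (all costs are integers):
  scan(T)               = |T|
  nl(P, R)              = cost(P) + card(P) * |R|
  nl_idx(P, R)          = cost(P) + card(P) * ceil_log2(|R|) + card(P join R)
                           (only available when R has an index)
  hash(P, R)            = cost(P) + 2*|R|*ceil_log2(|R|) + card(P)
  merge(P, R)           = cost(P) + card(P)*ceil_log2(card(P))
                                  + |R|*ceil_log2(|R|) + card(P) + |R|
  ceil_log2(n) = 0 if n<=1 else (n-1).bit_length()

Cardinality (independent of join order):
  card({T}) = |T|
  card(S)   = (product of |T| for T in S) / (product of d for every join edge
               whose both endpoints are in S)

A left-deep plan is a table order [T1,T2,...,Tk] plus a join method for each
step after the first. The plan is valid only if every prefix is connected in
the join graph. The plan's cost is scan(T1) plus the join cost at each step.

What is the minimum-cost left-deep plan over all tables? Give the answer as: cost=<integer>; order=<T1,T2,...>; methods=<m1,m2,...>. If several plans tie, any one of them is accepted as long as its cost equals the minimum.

Selinger DP (subsets sized 1..n):
  {B}: scan cost=400, card=400
  {C}: scan cost=250, card=250
  {A}: scan cost=100, card=100
  {BC}: card=800; try (C,hash)→4800, (B,merge)→6500, (C,merge)→6650, (B,hash)→7700, (B,nl)→100250, (C,nl)→100400; best=4800 via (C,hash)
  {AC}: card=12500; try (A,hash)→1900, (C,merge)→3150, (A,merge)→3300, (C,hash)→4200, (A,nl_idx)→14500, (C,nl)→25100 …(+1); best=1900 via (A,hash)
  {ABC}: card=40000; try (A,hash)→7000, (A,merge)→14400, (B,hash)→21600, (A,nl_idx)→50400, (A,nl)→84800, (B,merge)→193400 …(+1); best=7000 via (A,hash)

cost=7000; order=B,C,A; methods=hash,hash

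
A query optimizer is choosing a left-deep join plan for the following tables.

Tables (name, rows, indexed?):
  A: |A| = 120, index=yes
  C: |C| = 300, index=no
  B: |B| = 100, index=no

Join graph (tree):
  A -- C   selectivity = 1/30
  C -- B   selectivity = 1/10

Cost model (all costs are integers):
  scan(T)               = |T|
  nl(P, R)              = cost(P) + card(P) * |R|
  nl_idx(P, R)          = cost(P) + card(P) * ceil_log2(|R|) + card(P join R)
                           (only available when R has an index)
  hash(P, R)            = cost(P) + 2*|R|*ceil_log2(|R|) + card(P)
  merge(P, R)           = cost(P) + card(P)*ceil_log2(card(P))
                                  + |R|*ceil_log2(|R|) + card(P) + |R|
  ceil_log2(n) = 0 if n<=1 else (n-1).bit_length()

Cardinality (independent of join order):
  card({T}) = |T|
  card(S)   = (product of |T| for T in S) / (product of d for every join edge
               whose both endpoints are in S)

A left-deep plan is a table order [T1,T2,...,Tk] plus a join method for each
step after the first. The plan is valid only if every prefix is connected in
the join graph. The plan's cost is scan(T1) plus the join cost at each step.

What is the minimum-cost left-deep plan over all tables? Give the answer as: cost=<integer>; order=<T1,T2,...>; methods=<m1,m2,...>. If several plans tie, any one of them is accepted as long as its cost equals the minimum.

cost=4880; order=C,A,B; methods=hash,hash

Selinger DP (subsets sized 1..n):
  {A}: scan cost=120, card=120
  {C}: scan cost=300, card=300
  {B}: scan cost=100, card=100
  {AC}: card=1200; try (A,hash)→2280, (A,nl_idx)→3600, (C,merge)→4080, (A,merge)→4260, (C,hash)→5640, (C,nl)→36120 …(+1); best=2280 via (A,hash)
  {BC}: card=3000; try (B,hash)→2000, (C,merge)→3900, (B,merge)→4100, (C,hash)→5600, (C,nl)→30100, (B,nl)→30300; best=2000 via (B,hash)
  {ABC}: card=12000; try (B,hash)→4880, (A,hash)→6680, (B,merge)→17480, (A,nl_idx)→35000, (A,merge)→41960, (B,nl)→122280 …(+1); best=4880 via (B,hash)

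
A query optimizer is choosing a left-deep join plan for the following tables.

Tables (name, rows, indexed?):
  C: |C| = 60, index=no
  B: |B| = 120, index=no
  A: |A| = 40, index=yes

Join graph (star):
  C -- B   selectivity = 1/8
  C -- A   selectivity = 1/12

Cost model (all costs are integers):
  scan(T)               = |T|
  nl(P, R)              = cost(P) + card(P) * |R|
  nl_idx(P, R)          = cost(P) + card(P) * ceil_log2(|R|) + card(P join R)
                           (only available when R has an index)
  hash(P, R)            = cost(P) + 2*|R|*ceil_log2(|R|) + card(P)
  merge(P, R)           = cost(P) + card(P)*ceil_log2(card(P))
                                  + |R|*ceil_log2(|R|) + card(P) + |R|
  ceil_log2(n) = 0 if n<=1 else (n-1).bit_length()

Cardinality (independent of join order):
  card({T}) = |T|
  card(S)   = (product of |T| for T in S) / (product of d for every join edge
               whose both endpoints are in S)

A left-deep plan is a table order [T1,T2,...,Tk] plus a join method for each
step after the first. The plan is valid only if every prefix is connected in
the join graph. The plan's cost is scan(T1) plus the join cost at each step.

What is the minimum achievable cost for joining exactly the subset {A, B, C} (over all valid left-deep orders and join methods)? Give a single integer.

2340

Selinger DP over subsets of {A,B,C}:
  {C}: scan cost=60, card=60
  {B}: scan cost=120, card=120
  {A}: scan cost=40, card=40
  {BC}: card=900; try (C,hash)→960, (B,merge)→1440, (C,merge)→1500, (B,hash)→1800, (B,nl)→7260, (C,nl)→7320; best=960 via (C,hash)
  {AC}: card=200; try (A,hash)→600, (A,nl_idx)→620, (C,merge)→740, (A,merge)→760, (C,hash)→800, (C,nl)→2440 …(+1); best=600 via (A,hash)
  {ABC}: card=3000; try (A,hash)→2340, (B,hash)→2480, (B,merge)→3360, (A,nl_idx)→9360, (A,merge)→11140, (B,nl)→24600 …(+1); best=2340 via (A,hash)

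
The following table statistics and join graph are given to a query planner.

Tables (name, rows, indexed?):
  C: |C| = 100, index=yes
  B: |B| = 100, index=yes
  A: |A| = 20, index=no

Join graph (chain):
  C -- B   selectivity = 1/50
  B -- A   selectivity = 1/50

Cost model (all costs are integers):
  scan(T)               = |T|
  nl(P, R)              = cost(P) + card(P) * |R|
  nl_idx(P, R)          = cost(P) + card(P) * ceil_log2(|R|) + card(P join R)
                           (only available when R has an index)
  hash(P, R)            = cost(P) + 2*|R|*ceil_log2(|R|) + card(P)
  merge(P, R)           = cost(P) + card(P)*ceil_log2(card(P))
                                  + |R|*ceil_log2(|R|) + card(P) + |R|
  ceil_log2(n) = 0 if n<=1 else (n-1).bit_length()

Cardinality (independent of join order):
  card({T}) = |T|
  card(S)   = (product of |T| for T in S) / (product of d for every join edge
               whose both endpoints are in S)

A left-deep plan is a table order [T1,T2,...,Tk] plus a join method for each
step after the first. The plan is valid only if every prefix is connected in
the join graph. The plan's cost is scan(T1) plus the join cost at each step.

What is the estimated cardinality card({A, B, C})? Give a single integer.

80

Tables in S: A(20), B(100), C(100)
Edges inside S: C-B(d=50), B-A(d=50)
numerator = 20 * 100 * 100 = 200000
denominator = 50 * 50 = 2500
card(S) = 200000 / 2500 = 80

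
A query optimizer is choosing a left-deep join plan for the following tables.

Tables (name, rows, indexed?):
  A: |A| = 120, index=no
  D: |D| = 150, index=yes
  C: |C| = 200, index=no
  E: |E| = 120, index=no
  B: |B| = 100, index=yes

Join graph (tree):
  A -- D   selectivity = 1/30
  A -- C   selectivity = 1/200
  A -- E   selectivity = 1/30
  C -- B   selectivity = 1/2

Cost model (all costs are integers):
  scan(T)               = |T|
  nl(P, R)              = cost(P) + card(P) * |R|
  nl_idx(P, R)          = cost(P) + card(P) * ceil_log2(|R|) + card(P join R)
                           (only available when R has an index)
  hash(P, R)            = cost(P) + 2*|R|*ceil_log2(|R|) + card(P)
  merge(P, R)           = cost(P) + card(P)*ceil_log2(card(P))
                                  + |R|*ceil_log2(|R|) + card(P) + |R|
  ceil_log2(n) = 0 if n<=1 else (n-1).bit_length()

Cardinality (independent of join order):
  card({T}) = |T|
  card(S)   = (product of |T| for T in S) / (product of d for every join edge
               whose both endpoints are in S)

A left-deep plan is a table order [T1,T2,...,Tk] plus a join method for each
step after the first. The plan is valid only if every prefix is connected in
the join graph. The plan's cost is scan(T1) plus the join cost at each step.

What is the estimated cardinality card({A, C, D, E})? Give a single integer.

Tables in S: A(120), C(200), D(150), E(120)
Edges inside S: A-D(d=30), A-C(d=200), A-E(d=30)
numerator = 120 * 200 * 150 * 120 = 432000000
denominator = 30 * 200 * 30 = 180000
card(S) = 432000000 / 180000 = 2400

2400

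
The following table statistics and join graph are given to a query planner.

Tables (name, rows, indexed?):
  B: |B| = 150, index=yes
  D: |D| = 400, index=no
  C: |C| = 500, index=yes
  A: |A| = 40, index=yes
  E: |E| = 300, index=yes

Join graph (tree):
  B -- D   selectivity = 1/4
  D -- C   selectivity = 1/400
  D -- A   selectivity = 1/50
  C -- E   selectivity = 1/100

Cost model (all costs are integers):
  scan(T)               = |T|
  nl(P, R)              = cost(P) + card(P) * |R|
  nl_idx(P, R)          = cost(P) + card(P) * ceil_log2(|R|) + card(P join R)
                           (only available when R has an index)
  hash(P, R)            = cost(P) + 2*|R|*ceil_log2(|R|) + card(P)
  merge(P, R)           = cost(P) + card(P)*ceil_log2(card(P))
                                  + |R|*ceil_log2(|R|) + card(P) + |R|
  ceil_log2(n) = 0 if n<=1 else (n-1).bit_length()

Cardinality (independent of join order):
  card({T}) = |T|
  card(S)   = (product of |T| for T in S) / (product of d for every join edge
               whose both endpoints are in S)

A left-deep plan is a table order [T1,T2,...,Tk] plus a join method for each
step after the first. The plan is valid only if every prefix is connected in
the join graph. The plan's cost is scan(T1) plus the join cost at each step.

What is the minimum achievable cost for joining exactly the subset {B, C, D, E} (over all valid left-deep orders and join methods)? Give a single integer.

14300

Selinger DP over subsets of {B,C,D,E}:
  {B}: scan cost=150, card=150
  {D}: scan cost=400, card=400
  {C}: scan cost=500, card=500
  {E}: scan cost=300, card=300
  {BD}: card=15000; try (B,hash)→3200, (D,merge)→5500, (B,merge)→5750, (D,hash)→7500, (B,nl_idx)→18600, (D,nl)→60150 …(+1); best=3200 via (B,hash)
  {CD}: card=500; try (C,nl_idx)→4500, (D,hash)→8200, (C,merge)→9400, (D,merge)→9500, (C,hash)→9800, (C,nl)→200400 …(+1); best=4500 via (C,nl_idx)
  {CE}: card=1500; try (C,nl_idx)→4500, (E,hash)→6400, (E,nl_idx)→6500, (C,merge)→8300, (E,merge)→8500, (C,hash)→9600 …(+2); best=4500 via (C,nl_idx)
  {BCD}: card=18750; try (B,hash)→7400, (B,merge)→10850, (C,hash)→27200, (B,nl_idx)→27250, (B,nl)→79500, (C,nl_idx)→156950 …(+2); best=7400 via (B,hash)
  {CDE}: card=1500; try (E,hash)→10400, (E,nl_idx)→10500, (E,merge)→12500, (D,hash)→13200, (D,merge)→26500, (E,nl)→154500 …(+1); best=10400 via (E,hash)
  {BCDE}: card=56250; try (B,hash)→14300, (B,merge)→29750, (E,hash)→31550, (B,nl_idx)→78650, (E,nl_idx)→232400, (B,nl)→235400 …(+2); best=14300 via (B,hash)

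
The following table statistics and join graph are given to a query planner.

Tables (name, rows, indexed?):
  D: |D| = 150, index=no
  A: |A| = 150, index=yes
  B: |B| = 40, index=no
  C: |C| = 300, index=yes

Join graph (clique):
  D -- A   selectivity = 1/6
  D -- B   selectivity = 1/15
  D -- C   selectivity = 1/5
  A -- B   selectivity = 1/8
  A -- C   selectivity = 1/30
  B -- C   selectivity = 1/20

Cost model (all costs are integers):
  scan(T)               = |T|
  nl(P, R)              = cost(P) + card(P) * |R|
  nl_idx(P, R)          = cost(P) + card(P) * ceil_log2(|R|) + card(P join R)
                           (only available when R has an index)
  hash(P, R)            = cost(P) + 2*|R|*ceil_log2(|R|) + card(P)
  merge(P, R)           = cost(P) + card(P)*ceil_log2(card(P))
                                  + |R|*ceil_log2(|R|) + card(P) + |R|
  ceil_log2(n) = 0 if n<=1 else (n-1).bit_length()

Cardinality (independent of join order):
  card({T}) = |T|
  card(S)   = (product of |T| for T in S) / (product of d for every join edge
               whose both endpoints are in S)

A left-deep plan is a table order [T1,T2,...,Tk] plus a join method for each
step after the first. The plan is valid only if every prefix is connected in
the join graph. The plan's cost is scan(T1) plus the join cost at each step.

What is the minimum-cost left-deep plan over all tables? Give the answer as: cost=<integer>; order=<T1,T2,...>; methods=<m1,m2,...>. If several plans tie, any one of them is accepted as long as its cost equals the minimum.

cost=6775; order=B,C,A,D; methods=nl_idx,hash,hash

Selinger DP (subsets sized 1..n):
  {D}: scan cost=150, card=150
  {A}: scan cost=150, card=150
  {B}: scan cost=40, card=40
  {C}: scan cost=300, card=300
  {AD}: card=3750; try (D,hash)→2700, (A,hash)→2700, (D,merge)→2850, (A,merge)→2850, (A,nl_idx)→5100, (D,nl)→22650 …(+1); best=2700 via (D,hash)
  {BD}: card=400; try (B,hash)→780, (D,merge)→1670, (B,merge)→1780, (D,hash)→2480, (D,nl)→6040, (B,nl)→6150; best=780 via (B,hash)
  {CD}: card=9000; try (D,hash)→3000, (C,merge)→4500, (D,merge)→4650, (C,hash)→5700, (C,nl_idx)→10500, (C,nl)→45150 …(+1); best=3000 via (D,hash)
  {AB}: card=750; try (B,hash)→780, (A,nl_idx)→1110, (A,merge)→1670, (B,merge)→1780, (A,hash)→2480, (A,nl)→6040 …(+1); best=780 via (B,hash)
  {AC}: card=1500; try (C,nl_idx)→3000, (A,hash)→3000, (A,nl_idx)→4200, (C,merge)→4500, (A,merge)→4650, (C,hash)→5700 …(+2); best=3000 via (C,nl_idx)
  {BC}: card=600; try (C,nl_idx)→1000, (B,hash)→1080, (C,merge)→3320, (B,merge)→3580, (C,hash)→5480, (C,nl)→12040 …(+1); best=1000 via (C,nl_idx)
  {ABD}: card=1250; try (A,hash)→3580, (D,hash)→3930, (A,nl_idx)→5230, (A,merge)→6130, (B,hash)→6930, (D,merge)→10380 …(+4); best=3580 via (A,hash)
  {ACD}: card=7500; try (D,hash)→6900, (C,hash)→11850, (A,hash)→14400, (D,merge)→22350, (C,nl_idx)→43950, (C,merge)→54450 …(+5); best=6900 via (D,hash)
  {BCD}: card=1200; try (D,hash)→4000, (C,nl_idx)→5580, (C,hash)→6580, (C,merge)→7780, (D,merge)→8950, (B,hash)→12480 …(+4); best=4000 via (D,hash)
  {ABC}: card=375; try (A,hash)→4000, (B,hash)→4980, (A,nl_idx)→6175, (C,hash)→6930, (C,nl_idx)→7905, (A,merge)→8950 …(+5); best=4000 via (A,hash)
  {ABCD}: card=125; try (D,hash)→6775, (A,hash)→7600, (D,merge)→9100, (C,hash)→10230, (A,nl_idx)→13725, (B,hash)→14880 …(+8); best=6775 via (D,hash)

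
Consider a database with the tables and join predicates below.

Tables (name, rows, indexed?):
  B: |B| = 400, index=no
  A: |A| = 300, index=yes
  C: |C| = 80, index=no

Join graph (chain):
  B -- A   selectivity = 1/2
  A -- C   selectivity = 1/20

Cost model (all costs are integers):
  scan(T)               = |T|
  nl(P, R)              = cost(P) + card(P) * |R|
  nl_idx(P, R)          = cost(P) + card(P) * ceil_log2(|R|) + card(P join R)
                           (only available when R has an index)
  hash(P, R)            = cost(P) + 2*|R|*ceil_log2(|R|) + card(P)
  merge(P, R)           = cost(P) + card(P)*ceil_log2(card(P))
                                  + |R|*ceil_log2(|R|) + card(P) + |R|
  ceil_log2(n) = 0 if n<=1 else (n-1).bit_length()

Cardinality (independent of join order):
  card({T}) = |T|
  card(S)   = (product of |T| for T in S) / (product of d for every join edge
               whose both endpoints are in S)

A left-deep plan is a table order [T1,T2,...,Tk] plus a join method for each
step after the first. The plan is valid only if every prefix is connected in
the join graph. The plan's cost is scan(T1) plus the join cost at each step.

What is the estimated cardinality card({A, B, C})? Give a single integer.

Tables in S: A(300), B(400), C(80)
Edges inside S: B-A(d=2), A-C(d=20)
numerator = 300 * 400 * 80 = 9600000
denominator = 2 * 20 = 40
card(S) = 9600000 / 40 = 240000

240000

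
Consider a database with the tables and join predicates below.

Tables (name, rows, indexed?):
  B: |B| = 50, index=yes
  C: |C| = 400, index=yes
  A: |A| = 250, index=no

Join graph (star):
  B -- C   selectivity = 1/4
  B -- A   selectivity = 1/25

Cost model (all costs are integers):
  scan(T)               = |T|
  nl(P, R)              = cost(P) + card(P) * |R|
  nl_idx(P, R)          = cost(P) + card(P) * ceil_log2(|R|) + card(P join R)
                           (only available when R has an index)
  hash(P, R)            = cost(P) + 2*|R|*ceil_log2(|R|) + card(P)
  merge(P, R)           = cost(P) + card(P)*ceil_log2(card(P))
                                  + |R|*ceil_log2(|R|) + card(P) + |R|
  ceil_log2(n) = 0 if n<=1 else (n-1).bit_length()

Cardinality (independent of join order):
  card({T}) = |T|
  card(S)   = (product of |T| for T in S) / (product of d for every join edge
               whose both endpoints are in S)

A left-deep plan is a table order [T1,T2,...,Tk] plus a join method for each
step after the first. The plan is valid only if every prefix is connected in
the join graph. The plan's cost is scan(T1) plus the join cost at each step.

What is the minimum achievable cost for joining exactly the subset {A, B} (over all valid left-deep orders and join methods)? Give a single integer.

1100

Selinger DP over subsets of {A,B}:
  {B}: scan cost=50, card=50
  {A}: scan cost=250, card=250
  {AB}: card=500; try (B,hash)→1100, (B,nl_idx)→2250, (A,merge)→2650, (B,merge)→2850, (A,hash)→4100, (A,nl)→12550 …(+1); best=1100 via (B,hash)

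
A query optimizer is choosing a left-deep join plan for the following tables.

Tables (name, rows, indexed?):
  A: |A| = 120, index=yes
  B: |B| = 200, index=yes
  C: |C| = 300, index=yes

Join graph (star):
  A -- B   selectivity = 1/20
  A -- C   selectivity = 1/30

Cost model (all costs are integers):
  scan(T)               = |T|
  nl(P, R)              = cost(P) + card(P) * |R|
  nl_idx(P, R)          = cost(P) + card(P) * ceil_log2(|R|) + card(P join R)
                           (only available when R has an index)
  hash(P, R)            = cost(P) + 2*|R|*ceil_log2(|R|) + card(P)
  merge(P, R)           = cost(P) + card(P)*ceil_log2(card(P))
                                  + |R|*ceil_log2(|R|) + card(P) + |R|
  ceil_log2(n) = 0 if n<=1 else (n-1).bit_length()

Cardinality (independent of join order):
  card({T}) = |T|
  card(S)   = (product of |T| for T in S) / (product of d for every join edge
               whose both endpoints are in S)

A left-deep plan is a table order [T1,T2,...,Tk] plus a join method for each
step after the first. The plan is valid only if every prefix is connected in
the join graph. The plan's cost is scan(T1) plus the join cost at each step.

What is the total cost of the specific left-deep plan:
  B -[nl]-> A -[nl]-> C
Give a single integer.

384200

step 1: scan B: cost=200, card=200
step 2: join A via nl
    card(P join A) = 200*120/(20) = 1200
    cost = 200 + 200*120 = 24200
step 3: join C via nl
    card(P join C) = 1200*300/(30) = 12000
    cost = 24200 + 1200*300 = 384200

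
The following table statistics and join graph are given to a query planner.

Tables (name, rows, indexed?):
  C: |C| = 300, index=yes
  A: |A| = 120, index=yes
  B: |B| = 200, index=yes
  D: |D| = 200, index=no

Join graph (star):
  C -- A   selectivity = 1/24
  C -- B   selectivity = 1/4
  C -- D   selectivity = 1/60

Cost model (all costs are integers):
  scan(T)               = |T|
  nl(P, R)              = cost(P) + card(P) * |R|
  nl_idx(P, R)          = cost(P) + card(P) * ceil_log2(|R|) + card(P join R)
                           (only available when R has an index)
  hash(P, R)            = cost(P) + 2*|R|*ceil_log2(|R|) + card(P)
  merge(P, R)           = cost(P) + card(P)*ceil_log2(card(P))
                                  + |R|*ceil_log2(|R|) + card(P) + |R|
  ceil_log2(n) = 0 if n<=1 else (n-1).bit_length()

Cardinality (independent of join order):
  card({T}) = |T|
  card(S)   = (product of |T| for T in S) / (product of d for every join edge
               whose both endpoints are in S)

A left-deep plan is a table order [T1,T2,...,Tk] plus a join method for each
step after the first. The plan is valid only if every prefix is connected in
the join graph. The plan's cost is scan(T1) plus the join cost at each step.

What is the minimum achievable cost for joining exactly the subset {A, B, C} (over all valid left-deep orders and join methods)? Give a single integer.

Selinger DP over subsets of {A,B,C}:
  {C}: scan cost=300, card=300
  {A}: scan cost=120, card=120
  {B}: scan cost=200, card=200
  {AC}: card=1500; try (A,hash)→2280, (C,nl_idx)→2700, (A,nl_idx)→3900, (C,merge)→4080, (A,merge)→4260, (C,hash)→5640 …(+2); best=2280 via (A,hash)
  {BC}: card=15000; try (B,hash)→3800, (C,merge)→5000, (B,merge)→5100, (C,hash)→5800, (C,nl_idx)→17000, (B,nl_idx)→17700 …(+2); best=3800 via (B,hash)
  {ABC}: card=75000; try (B,hash)→6980, (A,hash)→20480, (B,merge)→22080, (B,nl_idx)→89280, (A,nl_idx)→183800, (A,merge)→229760 …(+2); best=6980 via (B,hash)

6980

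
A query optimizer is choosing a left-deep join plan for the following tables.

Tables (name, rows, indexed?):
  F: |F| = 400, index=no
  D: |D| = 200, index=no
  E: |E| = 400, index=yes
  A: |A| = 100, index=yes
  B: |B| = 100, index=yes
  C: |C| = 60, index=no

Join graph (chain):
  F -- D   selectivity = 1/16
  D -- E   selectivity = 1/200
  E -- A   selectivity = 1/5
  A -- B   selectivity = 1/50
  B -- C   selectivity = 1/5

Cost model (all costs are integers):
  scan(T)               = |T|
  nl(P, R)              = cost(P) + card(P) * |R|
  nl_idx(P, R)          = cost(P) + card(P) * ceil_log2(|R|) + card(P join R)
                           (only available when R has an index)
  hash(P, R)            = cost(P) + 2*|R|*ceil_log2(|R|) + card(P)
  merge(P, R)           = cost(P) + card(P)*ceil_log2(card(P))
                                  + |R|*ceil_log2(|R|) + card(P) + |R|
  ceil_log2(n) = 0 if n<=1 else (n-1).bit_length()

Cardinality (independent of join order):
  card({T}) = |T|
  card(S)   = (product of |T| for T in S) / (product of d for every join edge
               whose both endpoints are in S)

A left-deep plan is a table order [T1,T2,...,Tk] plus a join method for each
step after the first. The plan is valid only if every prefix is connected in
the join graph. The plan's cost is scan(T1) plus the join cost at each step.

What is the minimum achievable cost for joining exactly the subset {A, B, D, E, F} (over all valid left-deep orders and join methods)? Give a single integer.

36800

Selinger DP over subsets of {A,B,D,E,F}:
  {F}: scan cost=400, card=400
  {D}: scan cost=200, card=200
  {E}: scan cost=400, card=400
  {A}: scan cost=100, card=100
  {B}: scan cost=100, card=100
  {DF}: card=5000; try (D,hash)→4000, (F,merge)→6000, (D,merge)→6200, (F,hash)→7600, (F,nl)→80200, (D,nl)→80400; best=4000 via (D,hash)
  {DE}: card=400; try (E,nl_idx)→2400, (D,hash)→4000, (E,merge)→6000, (D,merge)→6200, (E,hash)→7600, (E,nl)→80200 …(+1); best=2400 via (E,nl_idx)
  {AE}: card=8000; try (A,hash)→2200, (E,merge)→4900, (A,merge)→5200, (E,hash)→7400, (E,nl_idx)→9000, (A,nl_idx)→11200 …(+2); best=2200 via (A,hash)
  {AB}: card=200; try (B,nl_idx)→1000, (A,nl_idx)→1000, (B,hash)→1600, (A,hash)→1600, (B,merge)→1700, (A,merge)→1700 …(+2); best=1000 via (B,nl_idx)
  {DEF}: card=10000; try (F,hash)→10000, (F,merge)→10400, (E,hash)→16200, (E,nl_idx)→59000, (E,merge)→78000, (F,nl)→162400 …(+1); best=10000 via (F,hash)
  {ADE}: card=8000; try (A,hash)→4200, (A,merge)→7200, (A,nl_idx)→13200, (D,hash)→13400, (A,nl)→42400, (D,merge)→116000 …(+1); best=4200 via (A,hash)
  {ABE}: card=16000; try (E,merge)→6800, (E,hash)→8400, (B,hash)→11600, (E,nl_idx)→18800, (B,nl_idx)→74200, (E,nl)→81000 …(+2); best=6800 via (E,merge)
  {ADEF}: card=200000; try (F,hash)→19400, (A,hash)→21400, (F,merge)→120200, (A,merge)→160800, (A,nl_idx)→280000, (A,nl)→1010000 …(+1); best=19400 via (F,hash)
  {ABDE}: card=16000; try (B,hash)→13600, (D,hash)→26000, (B,nl_idx)→76200, (B,merge)→117000, (D,merge)→248600, (B,nl)→804200 …(+1); best=13600 via (B,hash)
  {ABDEF}: card=400000; try (F,hash)→36800, (B,hash)→220800, (F,merge)→257600, (B,nl_idx)→1819400, (B,merge)→3820200, (F,nl)→6413600 …(+1); best=36800 via (F,hash)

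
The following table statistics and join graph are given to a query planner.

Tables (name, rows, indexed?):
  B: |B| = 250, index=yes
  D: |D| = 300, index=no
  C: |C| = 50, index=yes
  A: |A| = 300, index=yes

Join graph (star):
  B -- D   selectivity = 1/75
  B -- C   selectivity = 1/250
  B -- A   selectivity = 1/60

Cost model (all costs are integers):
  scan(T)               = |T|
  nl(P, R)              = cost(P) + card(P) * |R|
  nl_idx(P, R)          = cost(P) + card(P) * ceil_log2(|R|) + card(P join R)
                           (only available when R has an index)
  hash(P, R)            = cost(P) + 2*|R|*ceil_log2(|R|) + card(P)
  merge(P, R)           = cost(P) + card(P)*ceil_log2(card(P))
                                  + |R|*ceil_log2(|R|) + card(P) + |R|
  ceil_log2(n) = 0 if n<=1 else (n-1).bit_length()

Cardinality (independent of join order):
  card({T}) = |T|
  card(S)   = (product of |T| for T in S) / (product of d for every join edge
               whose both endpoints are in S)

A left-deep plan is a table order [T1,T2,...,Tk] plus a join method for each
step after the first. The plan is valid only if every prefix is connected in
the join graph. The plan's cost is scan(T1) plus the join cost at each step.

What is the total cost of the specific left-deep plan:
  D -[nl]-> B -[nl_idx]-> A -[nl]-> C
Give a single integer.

339300

step 1: scan D: cost=300, card=300
step 2: join B via nl
    card(P join B) = 300*250/(75) = 1000
    cost = 300 + 300*250 = 75300
step 3: join A via nl_idx
    card(P join A) = 1000*300/(60) = 5000
    cost = 75300 + 1000*9 + 5000 = 89300
step 4: join C via nl
    card(P join C) = 5000*50/(250) = 1000
    cost = 89300 + 5000*50 = 339300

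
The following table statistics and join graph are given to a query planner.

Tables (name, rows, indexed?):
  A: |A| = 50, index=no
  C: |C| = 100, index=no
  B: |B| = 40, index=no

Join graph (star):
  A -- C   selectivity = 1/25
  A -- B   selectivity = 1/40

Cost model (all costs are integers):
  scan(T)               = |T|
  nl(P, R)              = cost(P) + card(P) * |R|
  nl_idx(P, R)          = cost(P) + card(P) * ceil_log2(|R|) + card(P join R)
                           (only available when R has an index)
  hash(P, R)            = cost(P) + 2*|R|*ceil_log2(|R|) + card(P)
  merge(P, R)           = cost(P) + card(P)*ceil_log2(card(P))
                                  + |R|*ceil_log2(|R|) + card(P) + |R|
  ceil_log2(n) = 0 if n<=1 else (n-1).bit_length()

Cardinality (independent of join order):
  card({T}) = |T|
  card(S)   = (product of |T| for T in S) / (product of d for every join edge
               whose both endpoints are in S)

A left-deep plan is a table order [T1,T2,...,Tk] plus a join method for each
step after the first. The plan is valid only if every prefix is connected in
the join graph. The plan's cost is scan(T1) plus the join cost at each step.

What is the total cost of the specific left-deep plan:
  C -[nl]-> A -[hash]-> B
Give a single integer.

5780

step 1: scan C: cost=100, card=100
step 2: join A via nl
    card(P join A) = 100*50/(25) = 200
    cost = 100 + 100*50 = 5100
step 3: join B via hash
    card(P join B) = 200*40/(40) = 200
    cost = 5100 + 2*40*6 + 200 = 5780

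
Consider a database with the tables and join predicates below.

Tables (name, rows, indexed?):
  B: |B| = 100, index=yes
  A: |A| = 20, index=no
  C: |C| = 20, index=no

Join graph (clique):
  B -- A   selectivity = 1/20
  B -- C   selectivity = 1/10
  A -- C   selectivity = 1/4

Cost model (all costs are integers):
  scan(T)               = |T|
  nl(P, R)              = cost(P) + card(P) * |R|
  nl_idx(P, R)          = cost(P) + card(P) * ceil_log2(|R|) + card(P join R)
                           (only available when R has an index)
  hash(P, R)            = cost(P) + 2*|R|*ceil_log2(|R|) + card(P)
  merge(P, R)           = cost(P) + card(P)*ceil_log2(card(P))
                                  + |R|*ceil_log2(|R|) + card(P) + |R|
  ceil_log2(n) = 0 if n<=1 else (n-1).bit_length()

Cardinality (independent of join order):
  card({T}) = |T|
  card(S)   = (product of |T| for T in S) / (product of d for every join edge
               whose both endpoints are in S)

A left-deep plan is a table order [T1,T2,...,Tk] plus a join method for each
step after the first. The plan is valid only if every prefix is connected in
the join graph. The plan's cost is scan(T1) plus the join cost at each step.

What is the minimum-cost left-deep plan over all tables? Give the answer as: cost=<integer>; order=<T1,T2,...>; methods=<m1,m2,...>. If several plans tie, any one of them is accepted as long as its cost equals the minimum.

Selinger DP (subsets sized 1..n):
  {B}: scan cost=100, card=100
  {A}: scan cost=20, card=20
  {C}: scan cost=20, card=20
  {AB}: card=100; try (B,nl_idx)→260, (A,hash)→400, (B,merge)→940, (A,merge)→1020, (B,hash)→1440, (B,nl)→2020 …(+1); best=260 via (B,nl_idx)
  {BC}: card=200; try (B,nl_idx)→360, (C,hash)→400, (B,merge)→940, (C,merge)→1020, (B,hash)→1440, (B,nl)→2020 …(+1); best=360 via (B,nl_idx)
  {AC}: card=100; try (C,hash)→240, (A,hash)→240, (C,merge)→260, (A,merge)→260, (C,nl)→420, (A,nl)→420; best=240 via (C,hash)
  {ABC}: card=50; try (C,hash)→560, (A,hash)→760, (B,nl_idx)→990, (C,merge)→1180, (B,hash)→1740, (B,merge)→1840 …(+4); best=560 via (C,hash)

cost=560; order=A,B,C; methods=nl_idx,hash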